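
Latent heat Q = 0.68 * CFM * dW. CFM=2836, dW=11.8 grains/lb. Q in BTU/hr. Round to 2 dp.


Q = 0.68 * 2836 * 11.8 = 22756.06 BTU/hr

22756.06 BTU/hr


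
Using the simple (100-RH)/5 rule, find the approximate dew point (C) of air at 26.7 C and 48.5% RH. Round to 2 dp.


Td = 26.7 - (100-48.5)/5 = 16.40 C

16.40 C


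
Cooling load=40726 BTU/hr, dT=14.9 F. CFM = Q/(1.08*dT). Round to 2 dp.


CFM = 40726 / (1.08 * 14.9) = 2530.82

2530.82 CFM


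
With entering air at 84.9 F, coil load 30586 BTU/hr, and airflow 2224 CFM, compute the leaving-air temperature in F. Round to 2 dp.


dT = 30586/(1.08*2224) = 12.7340
T_leave = 84.9 - 12.7340 = 72.17 F

72.17 F


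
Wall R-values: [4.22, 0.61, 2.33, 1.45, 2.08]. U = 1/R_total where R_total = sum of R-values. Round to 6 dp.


R_total = 4.22 + 0.61 + 2.33 + 1.45 + 2.08 = 10.69
U = 1/10.69 = 0.093545

0.093545


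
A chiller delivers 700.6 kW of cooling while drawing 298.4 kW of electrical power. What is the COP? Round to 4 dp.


COP = 700.6 / 298.4 = 2.3479

2.3479


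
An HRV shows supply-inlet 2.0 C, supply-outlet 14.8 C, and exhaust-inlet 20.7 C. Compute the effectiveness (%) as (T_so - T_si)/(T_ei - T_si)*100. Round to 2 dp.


eff = (14.8-2.0)/(20.7-2.0)*100 = 68.45 %

68.45 %


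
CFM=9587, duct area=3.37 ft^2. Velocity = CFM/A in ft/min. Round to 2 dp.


V = 9587 / 3.37 = 2844.81 ft/min

2844.81 ft/min


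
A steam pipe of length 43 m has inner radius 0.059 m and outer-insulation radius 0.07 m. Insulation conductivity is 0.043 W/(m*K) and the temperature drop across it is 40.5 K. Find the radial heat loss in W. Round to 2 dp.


Q = 2*pi*0.043*43*40.5/ln(0.07/0.059) = 2752.22 W

2752.22 W


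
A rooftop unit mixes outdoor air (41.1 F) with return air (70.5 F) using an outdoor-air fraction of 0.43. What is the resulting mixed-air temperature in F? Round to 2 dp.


T_mix = 0.43*41.1 + 0.57*70.5 = 57.86 F

57.86 F


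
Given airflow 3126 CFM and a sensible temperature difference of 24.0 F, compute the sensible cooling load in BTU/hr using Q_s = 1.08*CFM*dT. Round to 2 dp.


Q = 1.08 * 3126 * 24.0 = 81025.92 BTU/hr

81025.92 BTU/hr


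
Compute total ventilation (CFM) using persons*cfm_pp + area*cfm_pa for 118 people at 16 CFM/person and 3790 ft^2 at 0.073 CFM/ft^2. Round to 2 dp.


Total = 118*16 + 3790*0.073 = 2164.67 CFM

2164.67 CFM


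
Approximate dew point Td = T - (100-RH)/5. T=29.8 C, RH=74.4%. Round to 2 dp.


Td = 29.8 - (100-74.4)/5 = 24.68 C

24.68 C


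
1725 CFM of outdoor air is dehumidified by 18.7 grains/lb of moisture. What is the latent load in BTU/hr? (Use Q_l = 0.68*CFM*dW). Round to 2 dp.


Q = 0.68 * 1725 * 18.7 = 21935.10 BTU/hr

21935.10 BTU/hr


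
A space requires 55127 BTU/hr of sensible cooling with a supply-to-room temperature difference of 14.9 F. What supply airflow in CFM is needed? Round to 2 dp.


CFM = 55127 / (1.08 * 14.9) = 3425.74

3425.74 CFM


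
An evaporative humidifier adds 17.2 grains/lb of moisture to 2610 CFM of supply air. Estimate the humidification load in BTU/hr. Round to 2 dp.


Q = 0.68 * 2610 * 17.2 = 30526.56 BTU/hr

30526.56 BTU/hr


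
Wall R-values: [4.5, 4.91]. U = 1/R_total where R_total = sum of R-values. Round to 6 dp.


R_total = 4.5 + 4.91 = 9.41
U = 1/9.41 = 0.106270

0.106270


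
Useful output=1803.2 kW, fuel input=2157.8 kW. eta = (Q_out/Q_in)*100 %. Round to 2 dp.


eta = (1803.2/2157.8)*100 = 83.57 %

83.57 %


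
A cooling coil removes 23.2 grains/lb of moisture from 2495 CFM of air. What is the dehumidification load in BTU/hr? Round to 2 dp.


Q = 0.68 * 2495 * 23.2 = 39361.12 BTU/hr

39361.12 BTU/hr


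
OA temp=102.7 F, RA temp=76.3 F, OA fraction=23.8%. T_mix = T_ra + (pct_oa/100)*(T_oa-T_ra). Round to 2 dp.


T_mix = 76.3 + (23.8/100)*(102.7-76.3) = 82.58 F

82.58 F


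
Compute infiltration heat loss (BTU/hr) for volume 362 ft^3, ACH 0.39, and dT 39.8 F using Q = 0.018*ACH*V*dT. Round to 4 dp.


Q = 0.018 * 0.39 * 362 * 39.8 = 101.1414 BTU/hr

101.1414 BTU/hr


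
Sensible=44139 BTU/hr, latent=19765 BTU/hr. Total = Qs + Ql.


Qt = 44139 + 19765 = 63904 BTU/hr

63904 BTU/hr


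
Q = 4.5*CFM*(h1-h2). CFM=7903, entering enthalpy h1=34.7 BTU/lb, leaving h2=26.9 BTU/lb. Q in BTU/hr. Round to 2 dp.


Q = 4.5 * 7903 * (34.7 - 26.9) = 277395.30 BTU/hr

277395.30 BTU/hr


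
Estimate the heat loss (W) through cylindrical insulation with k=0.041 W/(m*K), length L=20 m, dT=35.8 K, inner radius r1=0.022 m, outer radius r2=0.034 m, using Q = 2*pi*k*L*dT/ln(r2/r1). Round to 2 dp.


Q = 2*pi*0.041*20*35.8/ln(0.034/0.022) = 423.71 W

423.71 W


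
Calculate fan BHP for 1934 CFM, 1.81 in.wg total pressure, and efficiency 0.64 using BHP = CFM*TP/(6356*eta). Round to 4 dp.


BHP = 1934 * 1.81 / (6356 * 0.64) = 0.8605 hp

0.8605 hp


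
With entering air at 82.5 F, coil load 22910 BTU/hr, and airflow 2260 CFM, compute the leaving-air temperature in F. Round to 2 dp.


dT = 22910/(1.08*2260) = 9.3863
T_leave = 82.5 - 9.3863 = 73.11 F

73.11 F


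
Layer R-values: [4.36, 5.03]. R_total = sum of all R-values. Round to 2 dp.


R_total = 4.36 + 5.03 = 9.39

9.39


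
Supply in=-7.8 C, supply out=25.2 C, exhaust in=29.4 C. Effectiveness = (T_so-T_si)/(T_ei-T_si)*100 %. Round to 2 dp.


eff = (25.2-(-7.8))/(29.4-(-7.8))*100 = 88.71 %

88.71 %


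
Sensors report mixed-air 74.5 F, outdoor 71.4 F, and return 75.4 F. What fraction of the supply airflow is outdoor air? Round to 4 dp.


frac = (74.5 - 75.4) / (71.4 - 75.4) = 0.2250

0.2250


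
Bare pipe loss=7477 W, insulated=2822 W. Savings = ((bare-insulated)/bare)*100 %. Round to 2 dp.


Savings = ((7477-2822)/7477)*100 = 62.26 %

62.26 %


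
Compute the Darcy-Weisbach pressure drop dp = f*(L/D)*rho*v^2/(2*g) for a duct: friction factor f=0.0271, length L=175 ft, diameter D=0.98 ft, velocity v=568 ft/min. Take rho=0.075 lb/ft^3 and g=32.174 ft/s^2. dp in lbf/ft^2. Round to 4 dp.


v_fps = 568/60 = 9.4667 ft/s
dp = 0.0271*(175/0.98)*0.075*9.4667^2/(2*32.174) = 0.5055 lbf/ft^2

0.5055 lbf/ft^2


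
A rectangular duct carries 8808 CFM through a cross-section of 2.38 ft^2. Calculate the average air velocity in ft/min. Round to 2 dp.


V = 8808 / 2.38 = 3700.84 ft/min

3700.84 ft/min


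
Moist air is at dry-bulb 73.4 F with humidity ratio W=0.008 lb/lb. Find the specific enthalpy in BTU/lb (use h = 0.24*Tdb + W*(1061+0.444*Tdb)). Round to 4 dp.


h = 0.24*73.4 + 0.008*(1061+0.444*73.4) = 26.3647 BTU/lb

26.3647 BTU/lb


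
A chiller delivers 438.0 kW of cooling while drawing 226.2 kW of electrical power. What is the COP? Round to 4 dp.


COP = 438.0 / 226.2 = 1.9363

1.9363


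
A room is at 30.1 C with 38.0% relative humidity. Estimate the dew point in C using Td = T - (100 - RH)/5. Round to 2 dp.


Td = 30.1 - (100-38.0)/5 = 17.70 C

17.70 C


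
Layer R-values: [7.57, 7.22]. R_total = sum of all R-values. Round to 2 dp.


R_total = 7.57 + 7.22 = 14.79

14.79


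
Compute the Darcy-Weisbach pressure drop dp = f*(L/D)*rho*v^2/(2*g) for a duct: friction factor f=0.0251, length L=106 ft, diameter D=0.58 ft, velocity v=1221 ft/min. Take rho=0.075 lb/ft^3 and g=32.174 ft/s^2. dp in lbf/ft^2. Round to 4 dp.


v_fps = 1221/60 = 20.35 ft/s
dp = 0.0251*(106/0.58)*0.075*20.35^2/(2*32.174) = 2.2141 lbf/ft^2

2.2141 lbf/ft^2


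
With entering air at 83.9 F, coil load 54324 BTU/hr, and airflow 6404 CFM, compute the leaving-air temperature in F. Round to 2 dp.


dT = 54324/(1.08*6404) = 7.8545
T_leave = 83.9 - 7.8545 = 76.05 F

76.05 F


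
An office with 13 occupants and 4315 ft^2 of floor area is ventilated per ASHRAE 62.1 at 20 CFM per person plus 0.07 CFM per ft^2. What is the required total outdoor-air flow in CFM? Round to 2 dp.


Total = 13*20 + 4315*0.07 = 562.05 CFM

562.05 CFM


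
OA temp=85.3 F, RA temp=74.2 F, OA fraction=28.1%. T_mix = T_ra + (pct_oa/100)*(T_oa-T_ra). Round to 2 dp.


T_mix = 74.2 + (28.1/100)*(85.3-74.2) = 77.32 F

77.32 F


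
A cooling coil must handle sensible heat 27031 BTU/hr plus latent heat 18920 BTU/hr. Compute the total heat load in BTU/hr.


Qt = 27031 + 18920 = 45951 BTU/hr

45951 BTU/hr


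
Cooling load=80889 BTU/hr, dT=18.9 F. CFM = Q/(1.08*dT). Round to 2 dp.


CFM = 80889 / (1.08 * 18.9) = 3962.82

3962.82 CFM


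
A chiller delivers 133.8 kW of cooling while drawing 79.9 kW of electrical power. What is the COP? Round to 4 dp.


COP = 133.8 / 79.9 = 1.6746

1.6746


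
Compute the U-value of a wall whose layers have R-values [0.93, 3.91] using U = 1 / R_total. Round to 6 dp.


R_total = 0.93 + 3.91 = 4.84
U = 1/4.84 = 0.206612

0.206612


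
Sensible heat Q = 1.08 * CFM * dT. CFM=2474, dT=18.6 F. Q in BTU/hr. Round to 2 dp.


Q = 1.08 * 2474 * 18.6 = 49697.71 BTU/hr

49697.71 BTU/hr


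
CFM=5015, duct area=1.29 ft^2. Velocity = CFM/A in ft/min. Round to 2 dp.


V = 5015 / 1.29 = 3887.60 ft/min

3887.60 ft/min


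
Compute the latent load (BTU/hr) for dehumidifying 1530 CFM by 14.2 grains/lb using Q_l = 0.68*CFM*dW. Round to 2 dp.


Q = 0.68 * 1530 * 14.2 = 14773.68 BTU/hr

14773.68 BTU/hr


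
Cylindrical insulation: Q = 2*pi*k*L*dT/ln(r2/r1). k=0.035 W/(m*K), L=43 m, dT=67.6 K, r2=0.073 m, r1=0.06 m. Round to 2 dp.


Q = 2*pi*0.035*43*67.6/ln(0.073/0.06) = 3259.51 W

3259.51 W


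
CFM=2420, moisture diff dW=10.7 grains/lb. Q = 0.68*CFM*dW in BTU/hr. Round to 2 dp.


Q = 0.68 * 2420 * 10.7 = 17607.92 BTU/hr

17607.92 BTU/hr


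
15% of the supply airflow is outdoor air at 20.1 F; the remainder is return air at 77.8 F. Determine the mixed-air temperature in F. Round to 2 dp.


T_mix = 0.15*20.1 + 0.85*77.8 = 69.15 F

69.15 F


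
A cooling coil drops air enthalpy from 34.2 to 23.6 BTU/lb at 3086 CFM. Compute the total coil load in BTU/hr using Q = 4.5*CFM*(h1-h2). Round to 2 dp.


Q = 4.5 * 3086 * (34.2 - 23.6) = 147202.20 BTU/hr

147202.20 BTU/hr


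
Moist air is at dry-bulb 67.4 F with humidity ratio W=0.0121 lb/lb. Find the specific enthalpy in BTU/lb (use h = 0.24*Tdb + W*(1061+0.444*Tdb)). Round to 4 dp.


h = 0.24*67.4 + 0.0121*(1061+0.444*67.4) = 29.3762 BTU/lb

29.3762 BTU/lb


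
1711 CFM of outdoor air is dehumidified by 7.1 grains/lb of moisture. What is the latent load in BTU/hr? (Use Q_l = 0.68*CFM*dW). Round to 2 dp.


Q = 0.68 * 1711 * 7.1 = 8260.71 BTU/hr

8260.71 BTU/hr


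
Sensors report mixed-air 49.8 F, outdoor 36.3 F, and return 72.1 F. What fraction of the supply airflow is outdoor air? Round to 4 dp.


frac = (49.8 - 72.1) / (36.3 - 72.1) = 0.6229

0.6229


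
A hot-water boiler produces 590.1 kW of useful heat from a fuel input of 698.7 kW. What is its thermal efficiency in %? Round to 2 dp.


eta = (590.1/698.7)*100 = 84.46 %

84.46 %


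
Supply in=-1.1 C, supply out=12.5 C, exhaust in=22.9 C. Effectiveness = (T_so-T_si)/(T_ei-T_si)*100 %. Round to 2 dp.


eff = (12.5-(-1.1))/(22.9-(-1.1))*100 = 56.67 %

56.67 %


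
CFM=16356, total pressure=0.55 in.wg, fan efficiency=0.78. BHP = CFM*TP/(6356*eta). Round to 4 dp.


BHP = 16356 * 0.55 / (6356 * 0.78) = 1.8145 hp

1.8145 hp


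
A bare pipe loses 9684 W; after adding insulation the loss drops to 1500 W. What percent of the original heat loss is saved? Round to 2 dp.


Savings = ((9684-1500)/9684)*100 = 84.51 %

84.51 %


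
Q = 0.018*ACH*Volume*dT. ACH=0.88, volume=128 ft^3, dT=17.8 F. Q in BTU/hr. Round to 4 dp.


Q = 0.018 * 0.88 * 128 * 17.8 = 36.0899 BTU/hr

36.0899 BTU/hr


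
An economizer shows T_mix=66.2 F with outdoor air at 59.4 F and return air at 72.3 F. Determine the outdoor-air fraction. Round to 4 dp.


frac = (66.2 - 72.3) / (59.4 - 72.3) = 0.4729

0.4729


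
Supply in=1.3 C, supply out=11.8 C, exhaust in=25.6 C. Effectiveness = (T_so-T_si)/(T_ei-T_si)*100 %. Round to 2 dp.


eff = (11.8-1.3)/(25.6-1.3)*100 = 43.21 %

43.21 %


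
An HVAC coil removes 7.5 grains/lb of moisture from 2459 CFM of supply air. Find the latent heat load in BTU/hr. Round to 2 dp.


Q = 0.68 * 2459 * 7.5 = 12540.90 BTU/hr

12540.90 BTU/hr


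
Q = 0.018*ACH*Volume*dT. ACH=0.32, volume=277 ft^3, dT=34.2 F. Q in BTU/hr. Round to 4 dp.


Q = 0.018 * 0.32 * 277 * 34.2 = 54.5668 BTU/hr

54.5668 BTU/hr


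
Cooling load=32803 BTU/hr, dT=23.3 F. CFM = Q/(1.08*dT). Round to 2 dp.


CFM = 32803 / (1.08 * 23.3) = 1303.57

1303.57 CFM


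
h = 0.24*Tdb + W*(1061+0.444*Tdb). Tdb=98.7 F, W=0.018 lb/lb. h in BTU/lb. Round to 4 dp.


h = 0.24*98.7 + 0.018*(1061+0.444*98.7) = 43.5748 BTU/lb

43.5748 BTU/lb


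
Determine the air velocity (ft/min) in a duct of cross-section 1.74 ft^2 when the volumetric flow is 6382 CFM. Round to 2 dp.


V = 6382 / 1.74 = 3667.82 ft/min

3667.82 ft/min


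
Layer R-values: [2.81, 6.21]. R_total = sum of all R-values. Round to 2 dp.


R_total = 2.81 + 6.21 = 9.02

9.02


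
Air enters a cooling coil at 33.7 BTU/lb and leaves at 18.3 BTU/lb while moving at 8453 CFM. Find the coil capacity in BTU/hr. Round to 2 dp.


Q = 4.5 * 8453 * (33.7 - 18.3) = 585792.90 BTU/hr

585792.90 BTU/hr


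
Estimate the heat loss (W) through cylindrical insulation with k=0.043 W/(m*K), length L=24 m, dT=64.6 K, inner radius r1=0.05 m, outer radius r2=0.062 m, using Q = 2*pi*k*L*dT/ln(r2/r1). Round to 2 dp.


Q = 2*pi*0.043*24*64.6/ln(0.062/0.05) = 1947.28 W

1947.28 W


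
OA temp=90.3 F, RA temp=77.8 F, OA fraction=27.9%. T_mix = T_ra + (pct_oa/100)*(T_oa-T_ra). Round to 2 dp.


T_mix = 77.8 + (27.9/100)*(90.3-77.8) = 81.29 F

81.29 F


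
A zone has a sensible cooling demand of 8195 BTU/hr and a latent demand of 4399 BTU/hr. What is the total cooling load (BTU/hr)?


Qt = 8195 + 4399 = 12594 BTU/hr

12594 BTU/hr


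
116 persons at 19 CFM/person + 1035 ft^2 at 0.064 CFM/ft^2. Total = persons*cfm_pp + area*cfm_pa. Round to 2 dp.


Total = 116*19 + 1035*0.064 = 2270.24 CFM

2270.24 CFM


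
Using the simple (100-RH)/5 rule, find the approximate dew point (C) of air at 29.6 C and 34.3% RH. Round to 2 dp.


Td = 29.6 - (100-34.3)/5 = 16.46 C

16.46 C


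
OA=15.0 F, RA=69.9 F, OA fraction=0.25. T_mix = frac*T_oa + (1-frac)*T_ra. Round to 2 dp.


T_mix = 0.25*15.0 + 0.75*69.9 = 56.18 F

56.18 F


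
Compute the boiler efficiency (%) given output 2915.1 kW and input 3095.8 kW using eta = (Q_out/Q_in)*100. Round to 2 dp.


eta = (2915.1/3095.8)*100 = 94.16 %

94.16 %


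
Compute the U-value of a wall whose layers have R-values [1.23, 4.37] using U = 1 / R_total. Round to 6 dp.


R_total = 1.23 + 4.37 = 5.60
U = 1/5.60 = 0.178571

0.178571


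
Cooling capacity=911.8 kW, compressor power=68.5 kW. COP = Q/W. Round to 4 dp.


COP = 911.8 / 68.5 = 13.3109

13.3109


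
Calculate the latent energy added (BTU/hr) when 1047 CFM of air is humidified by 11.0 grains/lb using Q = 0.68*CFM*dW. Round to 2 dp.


Q = 0.68 * 1047 * 11.0 = 7831.56 BTU/hr

7831.56 BTU/hr


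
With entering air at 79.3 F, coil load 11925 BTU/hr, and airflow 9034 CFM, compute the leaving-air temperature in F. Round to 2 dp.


dT = 11925/(1.08*9034) = 1.2222
T_leave = 79.3 - 1.2222 = 78.08 F

78.08 F


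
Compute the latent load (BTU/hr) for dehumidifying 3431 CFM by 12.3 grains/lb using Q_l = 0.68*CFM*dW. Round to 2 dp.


Q = 0.68 * 3431 * 12.3 = 28696.88 BTU/hr

28696.88 BTU/hr


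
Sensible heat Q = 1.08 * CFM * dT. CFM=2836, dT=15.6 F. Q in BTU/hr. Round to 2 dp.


Q = 1.08 * 2836 * 15.6 = 47780.93 BTU/hr

47780.93 BTU/hr


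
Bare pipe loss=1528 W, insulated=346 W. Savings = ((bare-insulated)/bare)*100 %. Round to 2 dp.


Savings = ((1528-346)/1528)*100 = 77.36 %

77.36 %


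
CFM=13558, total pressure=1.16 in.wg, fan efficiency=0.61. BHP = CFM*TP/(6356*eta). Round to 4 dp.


BHP = 13558 * 1.16 / (6356 * 0.61) = 4.0564 hp

4.0564 hp


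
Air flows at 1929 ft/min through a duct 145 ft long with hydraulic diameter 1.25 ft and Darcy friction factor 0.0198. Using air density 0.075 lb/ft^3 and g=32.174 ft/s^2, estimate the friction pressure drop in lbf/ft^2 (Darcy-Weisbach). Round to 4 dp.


v_fps = 1929/60 = 32.15 ft/s
dp = 0.0198*(145/1.25)*0.075*32.15^2/(2*32.174) = 2.7670 lbf/ft^2

2.7670 lbf/ft^2


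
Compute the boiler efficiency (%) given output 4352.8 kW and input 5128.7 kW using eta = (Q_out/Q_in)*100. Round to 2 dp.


eta = (4352.8/5128.7)*100 = 84.87 %

84.87 %


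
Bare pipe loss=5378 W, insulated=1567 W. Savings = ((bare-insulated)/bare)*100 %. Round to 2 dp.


Savings = ((5378-1567)/5378)*100 = 70.86 %

70.86 %


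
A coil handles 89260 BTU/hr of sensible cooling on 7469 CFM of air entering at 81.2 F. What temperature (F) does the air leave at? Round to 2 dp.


dT = 89260/(1.08*7469) = 11.0655
T_leave = 81.2 - 11.0655 = 70.13 F

70.13 F


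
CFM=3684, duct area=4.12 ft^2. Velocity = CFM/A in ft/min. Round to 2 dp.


V = 3684 / 4.12 = 894.17 ft/min

894.17 ft/min


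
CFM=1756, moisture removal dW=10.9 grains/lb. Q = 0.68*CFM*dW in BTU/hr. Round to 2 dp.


Q = 0.68 * 1756 * 10.9 = 13015.47 BTU/hr

13015.47 BTU/hr


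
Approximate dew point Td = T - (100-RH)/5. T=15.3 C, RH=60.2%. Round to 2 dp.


Td = 15.3 - (100-60.2)/5 = 7.34 C

7.34 C


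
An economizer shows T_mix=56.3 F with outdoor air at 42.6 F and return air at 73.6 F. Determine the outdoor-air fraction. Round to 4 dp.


frac = (56.3 - 73.6) / (42.6 - 73.6) = 0.5581

0.5581


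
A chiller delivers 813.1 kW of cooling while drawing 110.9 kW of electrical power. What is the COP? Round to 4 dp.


COP = 813.1 / 110.9 = 7.3318

7.3318


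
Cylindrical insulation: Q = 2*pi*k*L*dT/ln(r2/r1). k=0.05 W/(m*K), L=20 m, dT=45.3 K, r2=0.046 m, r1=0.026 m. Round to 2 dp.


Q = 2*pi*0.05*20*45.3/ln(0.046/0.026) = 498.87 W

498.87 W


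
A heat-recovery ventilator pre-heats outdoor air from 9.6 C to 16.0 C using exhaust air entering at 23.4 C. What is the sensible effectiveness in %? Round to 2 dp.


eff = (16.0-9.6)/(23.4-9.6)*100 = 46.38 %

46.38 %


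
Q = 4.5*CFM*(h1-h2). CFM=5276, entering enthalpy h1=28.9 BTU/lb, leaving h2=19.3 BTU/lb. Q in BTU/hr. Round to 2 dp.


Q = 4.5 * 5276 * (28.9 - 19.3) = 227923.20 BTU/hr

227923.20 BTU/hr


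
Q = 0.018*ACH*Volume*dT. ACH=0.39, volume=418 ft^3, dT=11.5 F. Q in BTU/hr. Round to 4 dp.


Q = 0.018 * 0.39 * 418 * 11.5 = 33.7451 BTU/hr

33.7451 BTU/hr


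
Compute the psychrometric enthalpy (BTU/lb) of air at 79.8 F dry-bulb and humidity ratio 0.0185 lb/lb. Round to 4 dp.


h = 0.24*79.8 + 0.0185*(1061+0.444*79.8) = 39.4360 BTU/lb

39.4360 BTU/lb


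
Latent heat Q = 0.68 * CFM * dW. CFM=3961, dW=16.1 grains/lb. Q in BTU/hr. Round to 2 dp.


Q = 0.68 * 3961 * 16.1 = 43365.03 BTU/hr

43365.03 BTU/hr


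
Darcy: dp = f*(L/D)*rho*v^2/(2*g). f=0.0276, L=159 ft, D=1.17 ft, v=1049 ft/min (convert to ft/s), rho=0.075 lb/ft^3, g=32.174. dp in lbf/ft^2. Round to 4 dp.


v_fps = 1049/60 = 17.4833 ft/s
dp = 0.0276*(159/1.17)*0.075*17.4833^2/(2*32.174) = 1.3363 lbf/ft^2

1.3363 lbf/ft^2


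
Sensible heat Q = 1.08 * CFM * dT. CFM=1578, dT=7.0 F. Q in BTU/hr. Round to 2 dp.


Q = 1.08 * 1578 * 7.0 = 11929.68 BTU/hr

11929.68 BTU/hr


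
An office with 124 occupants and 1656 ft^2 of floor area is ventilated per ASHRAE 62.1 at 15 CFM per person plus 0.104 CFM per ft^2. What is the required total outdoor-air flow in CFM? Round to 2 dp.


Total = 124*15 + 1656*0.104 = 2032.22 CFM

2032.22 CFM


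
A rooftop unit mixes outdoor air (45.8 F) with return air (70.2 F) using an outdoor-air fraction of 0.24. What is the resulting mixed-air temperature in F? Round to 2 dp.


T_mix = 0.24*45.8 + 0.76*70.2 = 64.34 F

64.34 F


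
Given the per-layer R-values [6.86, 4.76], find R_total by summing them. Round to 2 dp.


R_total = 6.86 + 4.76 = 11.62

11.62


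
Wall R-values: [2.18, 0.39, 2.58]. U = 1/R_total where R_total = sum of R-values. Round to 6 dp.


R_total = 2.18 + 0.39 + 2.58 = 5.15
U = 1/5.15 = 0.194175

0.194175


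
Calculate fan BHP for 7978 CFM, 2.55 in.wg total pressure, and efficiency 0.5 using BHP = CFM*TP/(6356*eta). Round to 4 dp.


BHP = 7978 * 2.55 / (6356 * 0.5) = 6.4015 hp

6.4015 hp


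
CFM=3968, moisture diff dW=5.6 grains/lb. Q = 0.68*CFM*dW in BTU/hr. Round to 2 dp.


Q = 0.68 * 3968 * 5.6 = 15110.14 BTU/hr

15110.14 BTU/hr


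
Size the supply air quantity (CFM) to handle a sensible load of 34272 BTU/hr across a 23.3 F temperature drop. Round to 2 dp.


CFM = 34272 / (1.08 * 23.3) = 1361.95

1361.95 CFM


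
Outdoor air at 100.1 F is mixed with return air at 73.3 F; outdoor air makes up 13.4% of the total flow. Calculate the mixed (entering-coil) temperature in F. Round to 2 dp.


T_mix = 73.3 + (13.4/100)*(100.1-73.3) = 76.89 F

76.89 F


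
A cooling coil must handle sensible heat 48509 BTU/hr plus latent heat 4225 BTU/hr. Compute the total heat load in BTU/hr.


Qt = 48509 + 4225 = 52734 BTU/hr

52734 BTU/hr


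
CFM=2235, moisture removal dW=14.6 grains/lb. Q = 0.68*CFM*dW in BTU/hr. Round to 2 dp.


Q = 0.68 * 2235 * 14.6 = 22189.08 BTU/hr

22189.08 BTU/hr


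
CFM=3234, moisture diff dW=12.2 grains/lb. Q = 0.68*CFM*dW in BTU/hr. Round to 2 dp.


Q = 0.68 * 3234 * 12.2 = 26829.26 BTU/hr

26829.26 BTU/hr


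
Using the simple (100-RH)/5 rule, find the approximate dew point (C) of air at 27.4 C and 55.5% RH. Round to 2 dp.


Td = 27.4 - (100-55.5)/5 = 18.50 C

18.50 C


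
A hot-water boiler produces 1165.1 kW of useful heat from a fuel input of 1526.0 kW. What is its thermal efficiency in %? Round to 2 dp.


eta = (1165.1/1526.0)*100 = 76.35 %

76.35 %


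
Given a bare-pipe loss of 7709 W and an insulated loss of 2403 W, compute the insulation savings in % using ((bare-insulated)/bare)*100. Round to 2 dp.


Savings = ((7709-2403)/7709)*100 = 68.83 %

68.83 %


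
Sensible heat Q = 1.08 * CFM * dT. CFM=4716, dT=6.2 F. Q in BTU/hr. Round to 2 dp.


Q = 1.08 * 4716 * 6.2 = 31578.34 BTU/hr

31578.34 BTU/hr


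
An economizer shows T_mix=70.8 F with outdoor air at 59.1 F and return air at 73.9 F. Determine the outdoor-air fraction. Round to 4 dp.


frac = (70.8 - 73.9) / (59.1 - 73.9) = 0.2095

0.2095


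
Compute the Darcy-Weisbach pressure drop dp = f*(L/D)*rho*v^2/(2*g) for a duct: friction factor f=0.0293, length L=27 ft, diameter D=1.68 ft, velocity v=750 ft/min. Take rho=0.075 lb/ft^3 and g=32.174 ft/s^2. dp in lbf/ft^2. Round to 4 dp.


v_fps = 750/60 = 12.5 ft/s
dp = 0.0293*(27/1.68)*0.075*12.5^2/(2*32.174) = 0.0858 lbf/ft^2

0.0858 lbf/ft^2


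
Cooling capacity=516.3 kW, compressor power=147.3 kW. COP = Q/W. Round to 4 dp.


COP = 516.3 / 147.3 = 3.5051

3.5051


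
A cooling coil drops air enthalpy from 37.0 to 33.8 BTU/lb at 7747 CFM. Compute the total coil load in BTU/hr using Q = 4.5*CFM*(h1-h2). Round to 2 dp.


Q = 4.5 * 7747 * (37.0 - 33.8) = 111556.80 BTU/hr

111556.80 BTU/hr


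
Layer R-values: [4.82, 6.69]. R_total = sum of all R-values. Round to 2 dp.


R_total = 4.82 + 6.69 = 11.51

11.51


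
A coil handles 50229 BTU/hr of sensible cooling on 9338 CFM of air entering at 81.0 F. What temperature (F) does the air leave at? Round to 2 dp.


dT = 50229/(1.08*9338) = 4.9805
T_leave = 81.0 - 4.9805 = 76.02 F

76.02 F


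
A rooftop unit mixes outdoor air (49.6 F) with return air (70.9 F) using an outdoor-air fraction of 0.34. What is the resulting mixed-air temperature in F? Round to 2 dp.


T_mix = 0.34*49.6 + 0.66*70.9 = 63.66 F

63.66 F


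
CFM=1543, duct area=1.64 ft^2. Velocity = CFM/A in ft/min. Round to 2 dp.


V = 1543 / 1.64 = 940.85 ft/min

940.85 ft/min


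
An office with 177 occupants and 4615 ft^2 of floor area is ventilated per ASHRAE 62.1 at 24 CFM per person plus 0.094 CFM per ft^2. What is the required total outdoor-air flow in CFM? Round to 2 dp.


Total = 177*24 + 4615*0.094 = 4681.81 CFM

4681.81 CFM


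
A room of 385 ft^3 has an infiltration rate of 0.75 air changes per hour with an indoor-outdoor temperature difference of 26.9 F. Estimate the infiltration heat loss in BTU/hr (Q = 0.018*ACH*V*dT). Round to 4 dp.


Q = 0.018 * 0.75 * 385 * 26.9 = 139.8128 BTU/hr

139.8128 BTU/hr


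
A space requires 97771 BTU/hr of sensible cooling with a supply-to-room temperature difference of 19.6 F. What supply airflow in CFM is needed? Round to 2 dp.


CFM = 97771 / (1.08 * 19.6) = 4618.81

4618.81 CFM


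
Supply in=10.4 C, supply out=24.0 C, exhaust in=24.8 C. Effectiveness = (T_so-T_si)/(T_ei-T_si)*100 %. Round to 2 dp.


eff = (24.0-10.4)/(24.8-10.4)*100 = 94.44 %

94.44 %


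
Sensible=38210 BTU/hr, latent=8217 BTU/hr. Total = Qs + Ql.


Qt = 38210 + 8217 = 46427 BTU/hr

46427 BTU/hr


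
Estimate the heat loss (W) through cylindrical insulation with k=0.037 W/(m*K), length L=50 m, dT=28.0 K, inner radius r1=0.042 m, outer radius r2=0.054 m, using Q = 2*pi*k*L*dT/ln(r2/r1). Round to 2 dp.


Q = 2*pi*0.037*50*28.0/ln(0.054/0.042) = 1295.07 W

1295.07 W


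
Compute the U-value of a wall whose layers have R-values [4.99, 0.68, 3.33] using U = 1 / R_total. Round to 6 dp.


R_total = 4.99 + 0.68 + 3.33 = 9.00
U = 1/9.00 = 0.111111

0.111111


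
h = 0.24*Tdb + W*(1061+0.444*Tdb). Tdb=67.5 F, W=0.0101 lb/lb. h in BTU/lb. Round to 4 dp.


h = 0.24*67.5 + 0.0101*(1061+0.444*67.5) = 27.2188 BTU/lb

27.2188 BTU/lb


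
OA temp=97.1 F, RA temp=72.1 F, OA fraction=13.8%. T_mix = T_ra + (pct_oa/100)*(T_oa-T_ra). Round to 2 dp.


T_mix = 72.1 + (13.8/100)*(97.1-72.1) = 75.55 F

75.55 F


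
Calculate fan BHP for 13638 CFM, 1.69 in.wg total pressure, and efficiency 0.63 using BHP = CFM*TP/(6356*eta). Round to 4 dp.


BHP = 13638 * 1.69 / (6356 * 0.63) = 5.7559 hp

5.7559 hp


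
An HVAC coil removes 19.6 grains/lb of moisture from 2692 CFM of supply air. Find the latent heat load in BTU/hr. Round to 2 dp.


Q = 0.68 * 2692 * 19.6 = 35878.98 BTU/hr

35878.98 BTU/hr


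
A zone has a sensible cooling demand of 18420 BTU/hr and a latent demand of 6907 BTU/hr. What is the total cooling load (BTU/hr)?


Qt = 18420 + 6907 = 25327 BTU/hr

25327 BTU/hr


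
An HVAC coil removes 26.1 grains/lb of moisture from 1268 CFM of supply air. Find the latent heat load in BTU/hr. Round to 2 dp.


Q = 0.68 * 1268 * 26.1 = 22504.46 BTU/hr

22504.46 BTU/hr


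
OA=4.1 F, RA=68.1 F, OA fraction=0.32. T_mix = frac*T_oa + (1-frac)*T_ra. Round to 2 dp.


T_mix = 0.32*4.1 + 0.68*68.1 = 47.62 F

47.62 F


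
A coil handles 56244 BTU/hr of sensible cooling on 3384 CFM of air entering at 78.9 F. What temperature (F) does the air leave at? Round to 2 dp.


dT = 56244/(1.08*3384) = 15.3894
T_leave = 78.9 - 15.3894 = 63.51 F

63.51 F


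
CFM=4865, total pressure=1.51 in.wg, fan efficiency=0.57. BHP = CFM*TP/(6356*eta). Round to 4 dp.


BHP = 4865 * 1.51 / (6356 * 0.57) = 2.0277 hp

2.0277 hp


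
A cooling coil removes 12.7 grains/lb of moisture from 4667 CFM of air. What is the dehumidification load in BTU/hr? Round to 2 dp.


Q = 0.68 * 4667 * 12.7 = 40304.21 BTU/hr

40304.21 BTU/hr


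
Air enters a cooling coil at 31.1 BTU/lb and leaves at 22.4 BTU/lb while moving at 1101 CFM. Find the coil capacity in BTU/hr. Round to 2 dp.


Q = 4.5 * 1101 * (31.1 - 22.4) = 43104.15 BTU/hr

43104.15 BTU/hr


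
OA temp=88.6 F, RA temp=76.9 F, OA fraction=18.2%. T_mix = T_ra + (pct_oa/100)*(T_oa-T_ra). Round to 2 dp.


T_mix = 76.9 + (18.2/100)*(88.6-76.9) = 79.03 F

79.03 F


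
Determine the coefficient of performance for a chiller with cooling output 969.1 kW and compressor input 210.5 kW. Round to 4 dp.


COP = 969.1 / 210.5 = 4.6038

4.6038


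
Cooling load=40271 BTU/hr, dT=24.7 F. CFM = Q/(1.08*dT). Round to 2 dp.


CFM = 40271 / (1.08 * 24.7) = 1509.63

1509.63 CFM


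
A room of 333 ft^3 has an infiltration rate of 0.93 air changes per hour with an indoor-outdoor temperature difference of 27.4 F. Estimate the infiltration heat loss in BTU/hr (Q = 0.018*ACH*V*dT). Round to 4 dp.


Q = 0.018 * 0.93 * 333 * 27.4 = 152.7391 BTU/hr

152.7391 BTU/hr


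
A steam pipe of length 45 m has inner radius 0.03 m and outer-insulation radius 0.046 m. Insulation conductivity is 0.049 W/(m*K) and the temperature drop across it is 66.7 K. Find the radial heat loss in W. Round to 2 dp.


Q = 2*pi*0.049*45*66.7/ln(0.046/0.03) = 2161.90 W

2161.90 W


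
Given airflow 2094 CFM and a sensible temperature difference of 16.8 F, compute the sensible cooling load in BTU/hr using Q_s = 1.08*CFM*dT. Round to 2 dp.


Q = 1.08 * 2094 * 16.8 = 37993.54 BTU/hr

37993.54 BTU/hr


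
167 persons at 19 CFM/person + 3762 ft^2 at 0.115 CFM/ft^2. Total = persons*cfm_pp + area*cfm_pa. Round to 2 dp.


Total = 167*19 + 3762*0.115 = 3605.63 CFM

3605.63 CFM


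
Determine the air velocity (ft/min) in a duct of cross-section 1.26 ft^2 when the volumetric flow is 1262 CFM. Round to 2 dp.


V = 1262 / 1.26 = 1001.59 ft/min

1001.59 ft/min


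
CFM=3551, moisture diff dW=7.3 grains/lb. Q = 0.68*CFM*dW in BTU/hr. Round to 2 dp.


Q = 0.68 * 3551 * 7.3 = 17627.16 BTU/hr

17627.16 BTU/hr


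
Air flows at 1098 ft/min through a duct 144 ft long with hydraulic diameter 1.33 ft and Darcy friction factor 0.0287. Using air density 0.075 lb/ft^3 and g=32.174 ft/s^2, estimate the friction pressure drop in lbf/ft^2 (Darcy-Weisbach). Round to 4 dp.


v_fps = 1098/60 = 18.3 ft/s
dp = 0.0287*(144/1.33)*0.075*18.3^2/(2*32.174) = 1.2129 lbf/ft^2

1.2129 lbf/ft^2


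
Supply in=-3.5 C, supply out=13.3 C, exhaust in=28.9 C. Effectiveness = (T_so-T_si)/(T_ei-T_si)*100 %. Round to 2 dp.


eff = (13.3-(-3.5))/(28.9-(-3.5))*100 = 51.85 %

51.85 %


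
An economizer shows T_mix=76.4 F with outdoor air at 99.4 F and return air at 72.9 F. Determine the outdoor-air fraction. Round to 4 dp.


frac = (76.4 - 72.9) / (99.4 - 72.9) = 0.1321

0.1321


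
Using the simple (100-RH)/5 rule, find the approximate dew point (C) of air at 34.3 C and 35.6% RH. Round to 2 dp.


Td = 34.3 - (100-35.6)/5 = 21.42 C

21.42 C


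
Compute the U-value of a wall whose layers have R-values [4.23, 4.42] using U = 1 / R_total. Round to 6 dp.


R_total = 4.23 + 4.42 = 8.65
U = 1/8.65 = 0.115607

0.115607


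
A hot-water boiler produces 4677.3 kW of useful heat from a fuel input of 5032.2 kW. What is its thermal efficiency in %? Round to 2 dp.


eta = (4677.3/5032.2)*100 = 92.95 %

92.95 %


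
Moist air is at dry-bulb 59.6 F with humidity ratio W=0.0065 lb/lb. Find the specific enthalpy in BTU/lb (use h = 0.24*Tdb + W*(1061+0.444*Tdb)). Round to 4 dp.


h = 0.24*59.6 + 0.0065*(1061+0.444*59.6) = 21.3725 BTU/lb

21.3725 BTU/lb


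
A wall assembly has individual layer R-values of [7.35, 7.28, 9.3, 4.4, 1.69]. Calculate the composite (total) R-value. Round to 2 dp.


R_total = 7.35 + 7.28 + 9.3 + 4.4 + 1.69 = 30.02

30.02


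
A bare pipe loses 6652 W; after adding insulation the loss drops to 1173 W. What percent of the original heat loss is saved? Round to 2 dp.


Savings = ((6652-1173)/6652)*100 = 82.37 %

82.37 %


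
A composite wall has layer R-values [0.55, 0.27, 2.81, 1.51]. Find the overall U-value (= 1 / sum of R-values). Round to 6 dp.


R_total = 0.55 + 0.27 + 2.81 + 1.51 = 5.14
U = 1/5.14 = 0.194553

0.194553


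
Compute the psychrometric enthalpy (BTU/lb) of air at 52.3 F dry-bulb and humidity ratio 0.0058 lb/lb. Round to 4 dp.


h = 0.24*52.3 + 0.0058*(1061+0.444*52.3) = 18.8405 BTU/lb

18.8405 BTU/lb


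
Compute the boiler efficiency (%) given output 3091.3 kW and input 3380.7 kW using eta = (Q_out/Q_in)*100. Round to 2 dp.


eta = (3091.3/3380.7)*100 = 91.44 %

91.44 %


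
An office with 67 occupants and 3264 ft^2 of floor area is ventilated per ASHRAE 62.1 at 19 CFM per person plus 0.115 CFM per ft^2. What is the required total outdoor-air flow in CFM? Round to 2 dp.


Total = 67*19 + 3264*0.115 = 1648.36 CFM

1648.36 CFM


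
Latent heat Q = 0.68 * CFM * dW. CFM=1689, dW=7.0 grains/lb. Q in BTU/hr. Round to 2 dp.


Q = 0.68 * 1689 * 7.0 = 8039.64 BTU/hr

8039.64 BTU/hr


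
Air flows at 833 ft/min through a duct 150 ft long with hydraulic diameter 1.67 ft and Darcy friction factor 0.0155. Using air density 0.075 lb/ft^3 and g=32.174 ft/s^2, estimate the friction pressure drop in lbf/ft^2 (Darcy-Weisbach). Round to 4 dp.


v_fps = 833/60 = 13.8833 ft/s
dp = 0.0155*(150/1.67)*0.075*13.8833^2/(2*32.174) = 0.3128 lbf/ft^2

0.3128 lbf/ft^2


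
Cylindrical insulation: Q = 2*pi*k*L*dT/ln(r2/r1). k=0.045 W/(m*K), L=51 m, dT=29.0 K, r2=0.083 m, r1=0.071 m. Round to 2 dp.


Q = 2*pi*0.045*51*29.0/ln(0.083/0.071) = 2677.87 W

2677.87 W


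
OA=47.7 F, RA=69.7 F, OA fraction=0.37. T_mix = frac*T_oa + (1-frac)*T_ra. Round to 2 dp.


T_mix = 0.37*47.7 + 0.63*69.7 = 61.56 F

61.56 F


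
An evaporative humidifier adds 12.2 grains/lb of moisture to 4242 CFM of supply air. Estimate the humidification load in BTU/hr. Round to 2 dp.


Q = 0.68 * 4242 * 12.2 = 35191.63 BTU/hr

35191.63 BTU/hr


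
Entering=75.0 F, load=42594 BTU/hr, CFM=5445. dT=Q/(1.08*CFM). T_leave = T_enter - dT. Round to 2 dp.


dT = 42594/(1.08*5445) = 7.2431
T_leave = 75.0 - 7.2431 = 67.76 F

67.76 F


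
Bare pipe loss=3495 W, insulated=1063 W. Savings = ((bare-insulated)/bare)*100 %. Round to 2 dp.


Savings = ((3495-1063)/3495)*100 = 69.59 %

69.59 %


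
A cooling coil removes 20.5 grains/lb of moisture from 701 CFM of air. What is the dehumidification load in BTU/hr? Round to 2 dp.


Q = 0.68 * 701 * 20.5 = 9771.94 BTU/hr

9771.94 BTU/hr


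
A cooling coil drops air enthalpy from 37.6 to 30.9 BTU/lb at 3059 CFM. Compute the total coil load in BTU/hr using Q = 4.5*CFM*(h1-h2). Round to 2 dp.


Q = 4.5 * 3059 * (37.6 - 30.9) = 92228.85 BTU/hr

92228.85 BTU/hr


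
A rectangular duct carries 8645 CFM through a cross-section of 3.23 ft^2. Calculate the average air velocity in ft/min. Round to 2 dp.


V = 8645 / 3.23 = 2676.47 ft/min

2676.47 ft/min


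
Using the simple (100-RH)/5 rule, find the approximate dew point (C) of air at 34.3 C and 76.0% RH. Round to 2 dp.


Td = 34.3 - (100-76.0)/5 = 29.50 C

29.50 C


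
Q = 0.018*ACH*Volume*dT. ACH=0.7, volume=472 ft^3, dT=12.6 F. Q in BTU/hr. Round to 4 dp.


Q = 0.018 * 0.7 * 472 * 12.6 = 74.9347 BTU/hr

74.9347 BTU/hr


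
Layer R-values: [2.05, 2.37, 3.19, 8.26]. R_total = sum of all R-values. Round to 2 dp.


R_total = 2.05 + 2.37 + 3.19 + 8.26 = 15.87

15.87


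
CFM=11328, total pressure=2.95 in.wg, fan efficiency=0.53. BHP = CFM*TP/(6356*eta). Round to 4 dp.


BHP = 11328 * 2.95 / (6356 * 0.53) = 9.9201 hp

9.9201 hp


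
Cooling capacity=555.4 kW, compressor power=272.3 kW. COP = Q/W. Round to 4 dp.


COP = 555.4 / 272.3 = 2.0397

2.0397


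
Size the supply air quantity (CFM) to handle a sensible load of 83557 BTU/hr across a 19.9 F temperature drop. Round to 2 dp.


CFM = 83557 / (1.08 * 19.9) = 3887.82

3887.82 CFM


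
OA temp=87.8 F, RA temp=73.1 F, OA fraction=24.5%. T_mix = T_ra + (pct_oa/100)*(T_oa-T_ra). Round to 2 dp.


T_mix = 73.1 + (24.5/100)*(87.8-73.1) = 76.70 F

76.70 F


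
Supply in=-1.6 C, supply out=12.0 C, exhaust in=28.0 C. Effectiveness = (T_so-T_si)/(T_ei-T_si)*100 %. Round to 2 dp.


eff = (12.0-(-1.6))/(28.0-(-1.6))*100 = 45.95 %

45.95 %


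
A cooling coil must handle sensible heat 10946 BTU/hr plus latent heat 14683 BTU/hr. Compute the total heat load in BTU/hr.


Qt = 10946 + 14683 = 25629 BTU/hr

25629 BTU/hr


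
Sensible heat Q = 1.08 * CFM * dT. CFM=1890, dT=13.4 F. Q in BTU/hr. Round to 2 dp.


Q = 1.08 * 1890 * 13.4 = 27352.08 BTU/hr

27352.08 BTU/hr


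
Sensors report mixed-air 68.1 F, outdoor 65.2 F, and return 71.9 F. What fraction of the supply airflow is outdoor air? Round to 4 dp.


frac = (68.1 - 71.9) / (65.2 - 71.9) = 0.5672

0.5672


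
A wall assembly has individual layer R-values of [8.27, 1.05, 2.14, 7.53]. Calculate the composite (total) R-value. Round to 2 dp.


R_total = 8.27 + 1.05 + 2.14 + 7.53 = 18.99

18.99


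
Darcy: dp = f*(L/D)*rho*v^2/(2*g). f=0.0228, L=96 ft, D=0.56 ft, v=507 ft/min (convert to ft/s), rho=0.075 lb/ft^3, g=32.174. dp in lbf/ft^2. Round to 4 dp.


v_fps = 507/60 = 8.45 ft/s
dp = 0.0228*(96/0.56)*0.075*8.45^2/(2*32.174) = 0.3253 lbf/ft^2

0.3253 lbf/ft^2


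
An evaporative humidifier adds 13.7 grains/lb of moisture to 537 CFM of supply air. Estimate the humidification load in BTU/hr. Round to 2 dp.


Q = 0.68 * 537 * 13.7 = 5002.69 BTU/hr

5002.69 BTU/hr


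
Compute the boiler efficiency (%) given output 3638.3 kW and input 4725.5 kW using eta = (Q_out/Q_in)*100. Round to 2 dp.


eta = (3638.3/4725.5)*100 = 76.99 %

76.99 %


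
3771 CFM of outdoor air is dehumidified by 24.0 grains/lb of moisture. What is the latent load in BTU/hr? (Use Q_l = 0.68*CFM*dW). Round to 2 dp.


Q = 0.68 * 3771 * 24.0 = 61542.72 BTU/hr

61542.72 BTU/hr


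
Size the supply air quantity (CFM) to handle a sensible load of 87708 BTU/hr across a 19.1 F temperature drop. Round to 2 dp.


CFM = 87708 / (1.08 * 19.1) = 4251.89

4251.89 CFM


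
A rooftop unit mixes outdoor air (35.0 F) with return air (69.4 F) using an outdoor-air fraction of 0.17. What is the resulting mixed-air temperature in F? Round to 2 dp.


T_mix = 0.17*35.0 + 0.83*69.4 = 63.55 F

63.55 F


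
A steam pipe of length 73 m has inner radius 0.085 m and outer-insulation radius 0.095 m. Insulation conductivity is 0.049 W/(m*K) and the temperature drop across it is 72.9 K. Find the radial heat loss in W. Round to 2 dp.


Q = 2*pi*0.049*73*72.9/ln(0.095/0.085) = 14730.63 W

14730.63 W


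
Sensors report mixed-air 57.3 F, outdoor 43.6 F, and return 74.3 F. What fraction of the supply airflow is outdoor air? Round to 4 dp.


frac = (57.3 - 74.3) / (43.6 - 74.3) = 0.5537

0.5537


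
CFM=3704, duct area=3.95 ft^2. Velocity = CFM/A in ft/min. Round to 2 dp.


V = 3704 / 3.95 = 937.72 ft/min

937.72 ft/min


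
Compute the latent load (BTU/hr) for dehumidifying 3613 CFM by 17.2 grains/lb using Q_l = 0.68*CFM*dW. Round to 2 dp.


Q = 0.68 * 3613 * 17.2 = 42257.65 BTU/hr

42257.65 BTU/hr


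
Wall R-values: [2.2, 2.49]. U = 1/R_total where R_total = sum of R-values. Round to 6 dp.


R_total = 2.2 + 2.49 = 4.69
U = 1/4.69 = 0.213220

0.213220


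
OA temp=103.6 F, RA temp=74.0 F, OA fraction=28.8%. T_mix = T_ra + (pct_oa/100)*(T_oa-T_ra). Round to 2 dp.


T_mix = 74.0 + (28.8/100)*(103.6-74.0) = 82.52 F

82.52 F


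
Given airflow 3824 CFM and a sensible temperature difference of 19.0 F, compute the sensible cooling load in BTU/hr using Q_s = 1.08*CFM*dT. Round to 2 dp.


Q = 1.08 * 3824 * 19.0 = 78468.48 BTU/hr

78468.48 BTU/hr


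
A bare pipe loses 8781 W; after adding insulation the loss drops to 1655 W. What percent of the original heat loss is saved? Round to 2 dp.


Savings = ((8781-1655)/8781)*100 = 81.15 %

81.15 %


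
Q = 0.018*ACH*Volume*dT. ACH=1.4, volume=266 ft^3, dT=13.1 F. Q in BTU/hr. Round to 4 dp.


Q = 0.018 * 1.4 * 266 * 13.1 = 87.8119 BTU/hr

87.8119 BTU/hr


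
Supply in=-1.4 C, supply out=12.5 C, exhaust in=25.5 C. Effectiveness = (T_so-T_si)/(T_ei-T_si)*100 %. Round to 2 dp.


eff = (12.5-(-1.4))/(25.5-(-1.4))*100 = 51.67 %

51.67 %


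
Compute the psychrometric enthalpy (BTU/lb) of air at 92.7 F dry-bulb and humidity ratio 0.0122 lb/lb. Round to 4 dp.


h = 0.24*92.7 + 0.0122*(1061+0.444*92.7) = 35.6943 BTU/lb

35.6943 BTU/lb
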